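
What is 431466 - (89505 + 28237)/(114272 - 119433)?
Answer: 2226913768/5161 ≈ 4.3149e+5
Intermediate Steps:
431466 - (89505 + 28237)/(114272 - 119433) = 431466 - 117742/(-5161) = 431466 - 117742*(-1)/5161 = 431466 - 1*(-117742/5161) = 431466 + 117742/5161 = 2226913768/5161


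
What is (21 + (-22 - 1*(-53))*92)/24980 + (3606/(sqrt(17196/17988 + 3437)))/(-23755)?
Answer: 2873/24980 - 601*sqrt(1931272626)/10201774790 ≈ 0.11242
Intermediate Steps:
(21 + (-22 - 1*(-53))*92)/24980 + (3606/(sqrt(17196/17988 + 3437)))/(-23755) = (21 + (-22 + 53)*92)*(1/24980) + (3606/(sqrt(17196*(1/17988) + 3437)))*(-1/23755) = (21 + 31*92)*(1/24980) + (3606/(sqrt(1433/1499 + 3437)))*(-1/23755) = (21 + 2852)*(1/24980) + (3606/(sqrt(5153496/1499)))*(-1/23755) = 2873*(1/24980) + (3606/((2*sqrt(1931272626)/1499)))*(-1/23755) = 2873/24980 + (3606*(sqrt(1931272626)/2576748))*(-1/23755) = 2873/24980 + (601*sqrt(1931272626)/429458)*(-1/23755) = 2873/24980 - 601*sqrt(1931272626)/10201774790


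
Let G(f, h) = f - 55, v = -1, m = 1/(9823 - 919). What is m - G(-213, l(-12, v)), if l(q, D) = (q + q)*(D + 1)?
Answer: 2386273/8904 ≈ 268.00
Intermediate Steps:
m = 1/8904 ≈ 0.00011231
l(q, D) = 2*q*(1 + D) (l(q, D) = (2*q)*(1 + D) = 2*q*(1 + D))
G(f, h) = -55 + f
m - G(-213, l(-12, v)) = 1/8904 - (-55 - 213) = 1/8904 - 1*(-268) = 1/8904 + 268 = 2386273/8904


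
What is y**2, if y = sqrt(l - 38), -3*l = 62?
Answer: -176/3 ≈ -58.667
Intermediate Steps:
l = -62/3 (l = -1/3*62 = -62/3 ≈ -20.667)
y = 4*I*sqrt(33)/3 (y = sqrt(-62/3 - 38) = sqrt(-176/3) = 4*I*sqrt(33)/3 ≈ 7.6594*I)
y**2 = (4*I*sqrt(33)/3)**2 = -176/3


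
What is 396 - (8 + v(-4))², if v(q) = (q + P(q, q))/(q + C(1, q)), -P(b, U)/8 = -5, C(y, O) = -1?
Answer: 9884/25 ≈ 395.36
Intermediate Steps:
P(b, U) = 40 (P(b, U) = -8*(-5) = 40)
v(q) = (40 + q)/(-1 + q) (v(q) = (q + 40)/(q - 1) = (40 + q)/(-1 + q))
396 - (8 + v(-4))² = 396 - (8 + (40 - 4)/(-1 - 4))² = 396 - (8 + 36/(-5))² = 396 - (8 - ⅕*36)² = 396 - (8 - 36/5)² = 396 - (⅘)² = 396 - 1*16/25 = 396 - 16/25 = 9884/25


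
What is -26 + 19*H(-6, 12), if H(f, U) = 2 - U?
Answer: -216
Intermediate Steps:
-26 + 19*H(-6, 12) = -26 + 19*(2 - 1*12) = -26 + 19*(2 - 12) = -26 + 19*(-10) = -26 - 190 = -216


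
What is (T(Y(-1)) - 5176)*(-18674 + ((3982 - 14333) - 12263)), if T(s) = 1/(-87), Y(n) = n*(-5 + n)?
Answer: 18592523144/87 ≈ 2.1371e+8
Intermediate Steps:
T(s) = -1/87
(T(Y(-1)) - 5176)*(-18674 + ((3982 - 14333) - 12263)) = (-1/87 - 5176)*(-18674 + ((3982 - 14333) - 12263)) = -450313*(-18674 + (-10351 - 12263))/87 = -450313*(-18674 - 22614)/87 = -450313/87*(-41288) = 18592523144/87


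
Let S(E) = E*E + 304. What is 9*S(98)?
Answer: 89172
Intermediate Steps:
S(E) = 304 + E² (S(E) = E² + 304 = 304 + E²)
9*S(98) = 9*(304 + 98²) = 9*(304 + 9604) = 9*9908 = 89172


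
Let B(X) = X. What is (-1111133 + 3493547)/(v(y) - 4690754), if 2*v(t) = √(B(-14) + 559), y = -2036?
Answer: -44701272000624/88012692353519 - 4764828*√545/88012692353519 ≈ -0.50790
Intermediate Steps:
v(t) = √545/2 (v(t) = √(-14 + 559)/2 = √545/2)
(-1111133 + 3493547)/(v(y) - 4690754) = (-1111133 + 3493547)/(√545/2 - 4690754) = 2382414/(-4690754 + √545/2)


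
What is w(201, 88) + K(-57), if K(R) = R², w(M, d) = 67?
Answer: 3316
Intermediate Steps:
w(201, 88) + K(-57) = 67 + (-57)² = 67 + 3249 = 3316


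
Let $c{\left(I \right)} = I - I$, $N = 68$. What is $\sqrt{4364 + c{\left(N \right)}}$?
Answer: $2 \sqrt{1091} \approx 66.061$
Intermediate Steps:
$c{\left(I \right)} = 0$
$\sqrt{4364 + c{\left(N \right)}} = \sqrt{4364 + 0} = \sqrt{4364} = 2 \sqrt{1091}$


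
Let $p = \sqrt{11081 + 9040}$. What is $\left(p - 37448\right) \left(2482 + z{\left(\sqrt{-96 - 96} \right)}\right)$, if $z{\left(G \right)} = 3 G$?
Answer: $- 2 \left(1241 + 12 i \sqrt{3}\right) \left(37448 - \sqrt{20121}\right) \approx -9.2594 \cdot 10^{7} - 1.5508 \cdot 10^{6} i$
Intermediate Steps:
$p = \sqrt{20121} \approx 141.85$
$\left(p - 37448\right) \left(2482 + z{\left(\sqrt{-96 - 96} \right)}\right) = \left(\sqrt{20121} - 37448\right) \left(2482 + 3 \sqrt{-96 - 96}\right) = \left(-37448 + \sqrt{20121}\right) \left(2482 + 3 \sqrt{-192}\right) = \left(-37448 + \sqrt{20121}\right) \left(2482 + 3 \cdot 8 i \sqrt{3}\right) = \left(-37448 + \sqrt{20121}\right) \left(2482 + 24 i \sqrt{3}\right)$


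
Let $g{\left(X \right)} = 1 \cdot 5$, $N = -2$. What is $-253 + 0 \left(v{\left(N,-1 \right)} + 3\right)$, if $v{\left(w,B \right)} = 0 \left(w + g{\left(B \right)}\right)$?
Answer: $-253$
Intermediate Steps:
$g{\left(X \right)} = 5$
$v{\left(w,B \right)} = 0$ ($v{\left(w,B \right)} = 0 \left(w + 5\right) = 0 \left(5 + w\right) = 0$)
$-253 + 0 \left(v{\left(N,-1 \right)} + 3\right) = -253 + 0 \left(0 + 3\right) = -253 + 0 \cdot 3 = -253 + 0 = -253$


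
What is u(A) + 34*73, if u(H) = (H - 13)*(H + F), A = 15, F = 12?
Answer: 2536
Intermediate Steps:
u(H) = (-13 + H)*(12 + H) (u(H) = (H - 13)*(H + 12) = (-13 + H)*(12 + H))
u(A) + 34*73 = (-156 + 15² - 1*15) + 34*73 = (-156 + 225 - 15) + 2482 = 54 + 2482 = 2536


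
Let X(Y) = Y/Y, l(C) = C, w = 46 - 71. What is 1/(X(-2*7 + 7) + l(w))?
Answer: -1/24 ≈ -0.041667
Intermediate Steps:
w = -25
X(Y) = 1
1/(X(-2*7 + 7) + l(w)) = 1/(1 - 25) = 1/(-24) = -1/24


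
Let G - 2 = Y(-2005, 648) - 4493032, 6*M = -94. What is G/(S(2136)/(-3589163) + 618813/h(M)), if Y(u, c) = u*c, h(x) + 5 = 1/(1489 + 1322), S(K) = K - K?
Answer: 81404562580/1739483343 ≈ 46.798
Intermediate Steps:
M = -47/3 (M = (⅙)*(-94) = -47/3 ≈ -15.667)
S(K) = 0
h(x) = -14054/2811 (h(x) = -5 + 1/(1489 + 1322) = -5 + 1/2811 = -14054/2811)
Y(u, c) = c*u
G = -5792270 (G = 2 + (648*(-2005) - 4493032) = 2 + (-1299240 - 4493032) = 2 - 5792272 = -5792270)
G/(S(2136)/(-3589163) + 618813/h(M)) = -5792270/(0/(-3589163) + 618813/(-14054/2811)) = -5792270/(0*(-1/3589163) + 618813*(-2811/14054)) = -5792270/(0 - 1739483343/14054) = -5792270/(-1739483343/14054) = -5792270*(-14054/1739483343) = 81404562580/1739483343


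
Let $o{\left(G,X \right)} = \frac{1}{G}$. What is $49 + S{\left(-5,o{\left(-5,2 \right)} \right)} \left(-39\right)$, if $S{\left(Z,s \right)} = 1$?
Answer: $10$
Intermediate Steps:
$49 + S{\left(-5,o{\left(-5,2 \right)} \right)} \left(-39\right) = 49 + 1 \left(-39\right) = 49 - 39 = 10$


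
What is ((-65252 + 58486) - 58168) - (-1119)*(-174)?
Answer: -259640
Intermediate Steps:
((-65252 + 58486) - 58168) - (-1119)*(-174) = (-6766 - 58168) - 1*194706 = -64934 - 194706 = -259640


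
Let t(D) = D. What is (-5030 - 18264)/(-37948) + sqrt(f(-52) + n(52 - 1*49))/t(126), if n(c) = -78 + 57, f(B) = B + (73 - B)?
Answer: 11647/18974 + sqrt(13)/63 ≈ 0.67107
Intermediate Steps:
f(B) = 73
n(c) = -21
(-5030 - 18264)/(-37948) + sqrt(f(-52) + n(52 - 1*49))/t(126) = (-5030 - 18264)/(-37948) + sqrt(73 - 21)/126 = -23294*(-1/37948) + sqrt(52)*(1/126) = 11647/18974 + (2*sqrt(13))*(1/126) = 11647/18974 + sqrt(13)/63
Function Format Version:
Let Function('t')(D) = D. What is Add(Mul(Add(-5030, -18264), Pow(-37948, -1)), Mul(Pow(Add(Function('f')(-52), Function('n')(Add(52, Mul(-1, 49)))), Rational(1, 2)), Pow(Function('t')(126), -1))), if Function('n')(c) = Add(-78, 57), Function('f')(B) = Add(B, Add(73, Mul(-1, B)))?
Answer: Add(Rational(11647, 18974), Mul(Rational(1, 63), Pow(13, Rational(1, 2)))) ≈ 0.67107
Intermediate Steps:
Function('f')(B) = 73
Function('n')(c) = -21
Add(Mul(Add(-5030, -18264), Pow(-37948, -1)), Mul(Pow(Add(Function('f')(-52), Function('n')(Add(52, Mul(-1, 49)))), Rational(1, 2)), Pow(Function('t')(126), -1))) = Add(Mul(Add(-5030, -18264), Pow(-37948, -1)), Mul(Pow(Add(73, -21), Rational(1, 2)), Pow(126, -1))) = Add(Mul(-23294, Rational(-1, 37948)), Mul(Pow(52, Rational(1, 2)), Rational(1, 126))) = Add(Rational(11647, 18974), Mul(Mul(2, Pow(13, Rational(1, 2))), Rational(1, 126))) = Add(Rational(11647, 18974), Mul(Rational(1, 63), Pow(13, Rational(1, 2))))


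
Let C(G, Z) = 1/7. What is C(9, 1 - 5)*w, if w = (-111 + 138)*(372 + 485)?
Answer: 23139/7 ≈ 3305.6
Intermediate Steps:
w = 23139 (w = 27*857 = 23139)
C(G, Z) = ⅐
C(9, 1 - 5)*w = (⅐)*23139 = 23139/7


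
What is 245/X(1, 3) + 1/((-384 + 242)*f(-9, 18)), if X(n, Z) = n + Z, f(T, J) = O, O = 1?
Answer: 17393/284 ≈ 61.243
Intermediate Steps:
f(T, J) = 1
X(n, Z) = Z + n
245/X(1, 3) + 1/((-384 + 242)*f(-9, 18)) = 245/(3 + 1) + 1/((-384 + 242)*1) = 245/4 + 1/(-142) = 245*(¼) - 1/142*1 = 245/4 - 1/142 = 17393/284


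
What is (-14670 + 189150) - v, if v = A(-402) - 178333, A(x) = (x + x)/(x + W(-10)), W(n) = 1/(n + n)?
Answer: 2836953253/8041 ≈ 3.5281e+5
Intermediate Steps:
W(n) = 1/(2*n)
A(x) = 2*x/(-1/20 + x) (A(x) = (x + x)/(x + (½)/(-10)) = (2*x)/(x + (½)*(-⅒)) = (2*x)/(x - 1/20) = (2*x)/(-1/20 + x) = 2*x/(-1/20 + x))
v = -1433959573/8041 (v = 40*(-402)/(-1 + 20*(-402)) - 178333 = 40*(-402)/(-1 - 8040) - 178333 = 40*(-402)/(-8041) - 178333 = 40*(-402)*(-1/8041) - 178333 = 16080/8041 - 178333 = -1433959573/8041 ≈ -1.7833e+5)
(-14670 + 189150) - v = (-14670 + 189150) - 1*(-1433959573/8041) = 174480 + 1433959573/8041 = 2836953253/8041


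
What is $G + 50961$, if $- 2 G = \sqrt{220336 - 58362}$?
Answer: $50961 - \frac{\sqrt{161974}}{2} \approx 50760.0$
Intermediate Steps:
$G = - \frac{\sqrt{161974}}{2}$ ($G = - \frac{\sqrt{220336 - 58362}}{2} = - \frac{\sqrt{161974}}{2} \approx -201.23$)
$G + 50961 = - \frac{\sqrt{161974}}{2} + 50961 = 50961 - \frac{\sqrt{161974}}{2}$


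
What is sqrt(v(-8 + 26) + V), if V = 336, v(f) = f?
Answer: sqrt(354) ≈ 18.815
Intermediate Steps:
sqrt(v(-8 + 26) + V) = sqrt((-8 + 26) + 336) = sqrt(18 + 336) = sqrt(354)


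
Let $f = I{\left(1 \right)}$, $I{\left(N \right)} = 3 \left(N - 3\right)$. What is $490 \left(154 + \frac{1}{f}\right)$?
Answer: $\frac{226135}{3} \approx 75378.0$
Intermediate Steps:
$I{\left(N \right)} = -9 + 3 N$ ($I{\left(N \right)} = 3 \left(-3 + N\right) = -9 + 3 N$)
$f = -6$ ($f = -9 + 3 \cdot 1 = -9 + 3 = -6$)
$490 \left(154 + \frac{1}{f}\right) = 490 \left(154 + \frac{1}{-6}\right) = 490 \left(154 - \frac{1}{6}\right) = 490 \cdot \frac{923}{6} = \frac{226135}{3}$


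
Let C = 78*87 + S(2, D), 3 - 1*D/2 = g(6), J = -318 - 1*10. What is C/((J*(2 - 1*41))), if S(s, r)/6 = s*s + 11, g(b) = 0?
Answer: 573/1066 ≈ 0.53752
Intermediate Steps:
J = -328 (J = -318 - 10 = -328)
D = 6 (D = 6 - 2*0 = 6 + 0 = 6)
S(s, r) = 66 + 6*s² (S(s, r) = 6*(s*s + 11) = 6*(s² + 11) = 6*(11 + s²) = 66 + 6*s²)
C = 6876 (C = 78*87 + (66 + 6*2²) = 6786 + (66 + 6*4) = 6786 + (66 + 24) = 6786 + 90 = 6876)
C/((J*(2 - 1*41))) = 6876/((-328*(2 - 1*41))) = 6876/((-328*(2 - 41))) = 6876/((-328*(-39))) = 6876/12792 = 6876*(1/12792) = 573/1066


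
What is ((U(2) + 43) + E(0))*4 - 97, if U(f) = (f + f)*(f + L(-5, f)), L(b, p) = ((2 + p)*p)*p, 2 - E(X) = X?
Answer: 371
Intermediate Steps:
E(X) = 2 - X
L(b, p) = p**2*(2 + p) (L(b, p) = (p*(2 + p))*p = p**2*(2 + p))
U(f) = 2*f*(f + f**2*(2 + f)) (U(f) = (f + f)*(f + f**2*(2 + f)) = (2*f)*(f + f**2*(2 + f)) = 2*f*(f + f**2*(2 + f)))
((U(2) + 43) + E(0))*4 - 97 = ((2*2**2*(1 + 2*(2 + 2)) + 43) + (2 - 1*0))*4 - 97 = ((2*4*(1 + 2*4) + 43) + (2 + 0))*4 - 97 = ((2*4*(1 + 8) + 43) + 2)*4 - 97 = ((2*4*9 + 43) + 2)*4 - 97 = ((72 + 43) + 2)*4 - 97 = (115 + 2)*4 - 97 = 117*4 - 97 = 468 - 97 = 371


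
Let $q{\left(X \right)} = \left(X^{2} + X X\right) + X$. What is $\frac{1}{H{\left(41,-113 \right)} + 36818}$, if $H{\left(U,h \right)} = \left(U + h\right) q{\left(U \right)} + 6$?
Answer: $- \frac{1}{208192} \approx -4.8033 \cdot 10^{-6}$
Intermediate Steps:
$q{\left(X \right)} = X + 2 X^{2}$ ($q{\left(X \right)} = \left(X^{2} + X^{2}\right) + X = 2 X^{2} + X = X + 2 X^{2}$)
$H{\left(U,h \right)} = 6 + U \left(1 + 2 U\right) \left(U + h\right)$ ($H{\left(U,h \right)} = \left(U + h\right) U \left(1 + 2 U\right) + 6 = U \left(1 + 2 U\right) \left(U + h\right) + 6 = 6 + U \left(1 + 2 U\right) \left(U + h\right)$)
$\frac{1}{H{\left(41,-113 \right)} + 36818} = \frac{1}{\left(6 + 41^{2} \left(1 + 2 \cdot 41\right) + 41 \left(-113\right) \left(1 + 2 \cdot 41\right)\right) + 36818} = \frac{1}{\left(6 + 1681 \left(1 + 82\right) + 41 \left(-113\right) \left(1 + 82\right)\right) + 36818} = \frac{1}{\left(6 + 1681 \cdot 83 + 41 \left(-113\right) 83\right) + 36818} = \frac{1}{\left(6 + 139523 - 384539\right) + 36818} = \frac{1}{-245010 + 36818} = \frac{1}{-208192} = - \frac{1}{208192}$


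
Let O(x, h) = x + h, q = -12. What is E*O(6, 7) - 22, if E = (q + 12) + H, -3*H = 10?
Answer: -196/3 ≈ -65.333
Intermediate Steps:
H = -10/3 (H = -⅓*10 = -10/3 ≈ -3.3333)
E = -10/3 (E = (-12 + 12) - 10/3 = 0 - 10/3 = -10/3 ≈ -3.3333)
O(x, h) = h + x
E*O(6, 7) - 22 = -10*(7 + 6)/3 - 22 = -10/3*13 - 22 = -130/3 - 22 = -196/3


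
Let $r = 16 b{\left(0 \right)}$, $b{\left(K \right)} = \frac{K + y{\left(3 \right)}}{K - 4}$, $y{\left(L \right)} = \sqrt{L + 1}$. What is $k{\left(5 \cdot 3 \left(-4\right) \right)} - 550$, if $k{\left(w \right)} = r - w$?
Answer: $-498$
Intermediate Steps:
$y{\left(L \right)} = \sqrt{1 + L}$
$b{\left(K \right)} = \frac{2 + K}{-4 + K}$ ($b{\left(K \right)} = \frac{K + \sqrt{1 + 3}}{K - 4} = \frac{K + \sqrt{4}}{-4 + K} = \frac{K + 2}{-4 + K} = \frac{2 + K}{-4 + K}$)
$r = -8$ ($r = 16 \frac{2 + 0}{-4 + 0} = 16 \frac{1}{-4} \cdot 2 = 16 \left(\left(- \frac{1}{4}\right) 2\right) = 16 \left(- \frac{1}{2}\right) = -8$)
$k{\left(w \right)} = -8 - w$
$k{\left(5 \cdot 3 \left(-4\right) \right)} - 550 = \left(-8 - 5 \cdot 3 \left(-4\right)\right) - 550 = \left(-8 - 15 \left(-4\right)\right) - 550 = \left(-8 - -60\right) - 550 = \left(-8 + 60\right) - 550 = 52 - 550 = -498$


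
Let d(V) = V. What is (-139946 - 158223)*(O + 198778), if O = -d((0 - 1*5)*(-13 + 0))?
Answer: -59250056497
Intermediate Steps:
O = -65 (O = -(0 - 1*5)*(-13 + 0) = -(0 - 5)*(-13) = -(-5)*(-13) = -1*65 = -65)
(-139946 - 158223)*(O + 198778) = (-139946 - 158223)*(-65 + 198778) = -298169*198713 = -59250056497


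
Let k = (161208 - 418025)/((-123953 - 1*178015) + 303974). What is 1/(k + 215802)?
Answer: 2006/432641995 ≈ 4.6366e-6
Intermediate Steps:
k = -256817/2006 (k = -256817/((-123953 - 178015) + 303974) = -256817/(-301968 + 303974) = -256817/2006 ≈ -128.02)
1/(k + 215802) = 1/(-256817/2006 + 215802) = 1/(432641995/2006) = 2006/432641995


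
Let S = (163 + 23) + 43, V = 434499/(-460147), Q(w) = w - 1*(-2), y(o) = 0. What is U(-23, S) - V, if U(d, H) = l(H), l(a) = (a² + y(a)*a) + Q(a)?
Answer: 24237297283/460147 ≈ 52673.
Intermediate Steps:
Q(w) = 2 + w (Q(w) = w + 2 = 2 + w)
V = -434499/460147 (V = 434499*(-1/460147) = -434499/460147 ≈ -0.94426)
S = 229 (S = 186 + 43 = 229)
l(a) = 2 + a + a² (l(a) = (a² + 0*a) + (2 + a) = (a² + 0) + (2 + a) = a² + (2 + a) = 2 + a + a²)
U(d, H) = 2 + H + H²
U(-23, S) - V = (2 + 229 + 229²) - 1*(-434499/460147) = (2 + 229 + 52441) + 434499/460147 = 52672 + 434499/460147 = 24237297283/460147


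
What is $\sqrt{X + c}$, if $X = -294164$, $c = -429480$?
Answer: $2 i \sqrt{180911} \approx 850.67 i$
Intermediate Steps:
$\sqrt{X + c} = \sqrt{-294164 - 429480} = \sqrt{-723644} = 2 i \sqrt{180911}$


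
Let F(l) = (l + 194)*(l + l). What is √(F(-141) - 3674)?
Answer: 14*I*√95 ≈ 136.46*I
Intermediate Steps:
F(l) = 2*l*(194 + l) (F(l) = (194 + l)*(2*l) = 2*l*(194 + l))
√(F(-141) - 3674) = √(2*(-141)*(194 - 141) - 3674) = √(2*(-141)*53 - 3674) = √(-14946 - 3674) = √(-18620) = 14*I*√95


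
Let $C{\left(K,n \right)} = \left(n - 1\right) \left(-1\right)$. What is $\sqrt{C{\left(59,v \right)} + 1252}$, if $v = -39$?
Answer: $2 \sqrt{323} \approx 35.944$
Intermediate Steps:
$C{\left(K,n \right)} = 1 - n$ ($C{\left(K,n \right)} = \left(-1 + n\right) \left(-1\right) = 1 - n$)
$\sqrt{C{\left(59,v \right)} + 1252} = \sqrt{\left(1 - -39\right) + 1252} = \sqrt{\left(1 + 39\right) + 1252} = \sqrt{40 + 1252} = \sqrt{1292} = 2 \sqrt{323}$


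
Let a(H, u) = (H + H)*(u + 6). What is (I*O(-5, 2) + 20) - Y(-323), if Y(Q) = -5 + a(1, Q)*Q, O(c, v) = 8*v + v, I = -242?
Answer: -209113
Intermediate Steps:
a(H, u) = 2*H*(6 + u) (a(H, u) = (2*H)*(6 + u) = 2*H*(6 + u))
O(c, v) = 9*v
Y(Q) = -5 + Q*(12 + 2*Q) (Y(Q) = -5 + (2*1*(6 + Q))*Q = -5 + (12 + 2*Q)*Q = -5 + Q*(12 + 2*Q))
(I*O(-5, 2) + 20) - Y(-323) = (-2178*2 + 20) - (-5 + 2*(-323)*(6 - 323)) = (-242*18 + 20) - (-5 + 2*(-323)*(-317)) = (-4356 + 20) - (-5 + 204782) = -4336 - 1*204777 = -4336 - 204777 = -209113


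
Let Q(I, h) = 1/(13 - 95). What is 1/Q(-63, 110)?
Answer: -82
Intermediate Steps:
Q(I, h) = -1/82 (Q(I, h) = 1/(-82) = -1/82)
1/Q(-63, 110) = 1/(-1/82) = -82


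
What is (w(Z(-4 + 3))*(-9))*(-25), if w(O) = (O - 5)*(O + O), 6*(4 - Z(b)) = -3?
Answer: -2025/2 ≈ -1012.5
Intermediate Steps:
Z(b) = 9/2 (Z(b) = 4 - ⅙*(-3) = 4 + ½ = 9/2)
w(O) = 2*O*(-5 + O) (w(O) = (-5 + O)*(2*O) = 2*O*(-5 + O))
(w(Z(-4 + 3))*(-9))*(-25) = ((2*(9/2)*(-5 + 9/2))*(-9))*(-25) = ((2*(9/2)*(-½))*(-9))*(-25) = -9/2*(-9)*(-25) = (81/2)*(-25) = -2025/2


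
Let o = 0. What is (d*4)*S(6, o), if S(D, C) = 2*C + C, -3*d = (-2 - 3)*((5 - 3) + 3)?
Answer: 0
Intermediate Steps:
d = 25/3 (d = -(-2 - 3)*((5 - 3) + 3)/3 = -(-5)*(2 + 3)/3 = -(-5)*5/3 = -1/3*(-25) = 25/3 ≈ 8.3333)
S(D, C) = 3*C
(d*4)*S(6, o) = ((25/3)*4)*(3*0) = (100/3)*0 = 0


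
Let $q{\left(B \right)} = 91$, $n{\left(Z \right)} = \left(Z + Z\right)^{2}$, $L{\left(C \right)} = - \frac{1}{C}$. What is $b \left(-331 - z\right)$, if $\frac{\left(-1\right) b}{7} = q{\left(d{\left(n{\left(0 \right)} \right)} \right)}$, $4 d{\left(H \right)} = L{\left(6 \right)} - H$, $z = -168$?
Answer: $103831$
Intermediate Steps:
$n{\left(Z \right)} = 4 Z^{2}$ ($n{\left(Z \right)} = \left(2 Z\right)^{2} = 4 Z^{2}$)
$d{\left(H \right)} = - \frac{1}{24} - \frac{H}{4}$ ($d{\left(H \right)} = \frac{- \frac{1}{6} - H}{4} = - \frac{1}{24} - \frac{H}{4}$)
$b = -637$ ($b = \left(-7\right) 91 = -637$)
$b \left(-331 - z\right) = - 637 \left(-331 - -168\right) = - 637 \left(-331 + 168\right) = \left(-637\right) \left(-163\right) = 103831$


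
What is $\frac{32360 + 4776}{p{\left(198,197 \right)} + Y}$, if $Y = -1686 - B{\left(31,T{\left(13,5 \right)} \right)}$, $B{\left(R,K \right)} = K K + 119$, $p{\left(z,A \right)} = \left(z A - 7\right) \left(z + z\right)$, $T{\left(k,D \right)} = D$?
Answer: $\frac{18568}{7720887} \approx 0.0024049$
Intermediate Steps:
$p{\left(z,A \right)} = 2 z \left(-7 + A z\right)$ ($p{\left(z,A \right)} = \left(A z - 7\right) 2 z = \left(-7 + A z\right) 2 z = 2 z \left(-7 + A z\right)$)
$B{\left(R,K \right)} = 119 + K^{2}$ ($B{\left(R,K \right)} = K^{2} + 119 = 119 + K^{2}$)
$Y = -1830$ ($Y = -1686 - \left(119 + 5^{2}\right) = -1686 - \left(119 + 25\right) = -1686 - 144 = -1830$)
$\frac{32360 + 4776}{p{\left(198,197 \right)} + Y} = \frac{32360 + 4776}{2 \cdot 198 \left(-7 + 197 \cdot 198\right) - 1830} = \frac{37136}{2 \cdot 198 \left(-7 + 39006\right) - 1830} = \frac{37136}{2 \cdot 198 \cdot 38999 - 1830} = \frac{37136}{15443604 - 1830} = \frac{37136}{15441774} = 37136 \cdot \frac{1}{15441774} = \frac{18568}{7720887}$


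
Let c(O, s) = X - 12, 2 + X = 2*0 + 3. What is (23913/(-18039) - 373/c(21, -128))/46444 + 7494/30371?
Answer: 524695775554/2120410375853 ≈ 0.24745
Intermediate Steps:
X = 1 (X = -2 + (2*0 + 3) = -2 + (0 + 3) = -2 + 3 = 1)
c(O, s) = -11 (c(O, s) = 1 - 12 = -11)
(23913/(-18039) - 373/c(21, -128))/46444 + 7494/30371 = (23913/(-18039) - 373/(-11))/46444 + 7494/30371 = (23913*(-1/18039) - 373*(-1/11))*(1/46444) + 7494*(1/30371) = (-7971/6013 + 373/11)*(1/46444) + 7494/30371 = (2155168/66143)*(1/46444) + 7494/30371 = 538792/767986373 + 7494/30371 = 524695775554/2120410375853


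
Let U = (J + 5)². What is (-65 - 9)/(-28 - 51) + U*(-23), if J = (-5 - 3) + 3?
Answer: 74/79 ≈ 0.93671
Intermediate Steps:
J = -5 (J = -8 + 3 = -5)
U = 0 (U = (-5 + 5)² = 0² = 0)
(-65 - 9)/(-28 - 51) + U*(-23) = (-65 - 9)/(-28 - 51) + 0*(-23) = -74/(-79) + 0 = -74*(-1/79) + 0 = 74/79 + 0 = 74/79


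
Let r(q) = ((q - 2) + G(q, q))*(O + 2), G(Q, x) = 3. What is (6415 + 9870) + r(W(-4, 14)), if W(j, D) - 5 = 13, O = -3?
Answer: 16266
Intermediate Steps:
W(j, D) = 18 (W(j, D) = 5 + 13 = 18)
r(q) = -1 - q (r(q) = ((q - 2) + 3)*(-3 + 2) = ((-2 + q) + 3)*(-1) = (1 + q)*(-1) = -1 - q)
(6415 + 9870) + r(W(-4, 14)) = (6415 + 9870) + (-1 - 1*18) = 16285 + (-1 - 18) = 16285 - 19 = 16266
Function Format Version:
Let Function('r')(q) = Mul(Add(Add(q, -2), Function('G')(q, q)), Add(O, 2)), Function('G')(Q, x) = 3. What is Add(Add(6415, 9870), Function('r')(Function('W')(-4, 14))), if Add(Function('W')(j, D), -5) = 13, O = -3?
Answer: 16266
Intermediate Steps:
Function('W')(j, D) = 18 (Function('W')(j, D) = Add(5, 13) = 18)
Function('r')(q) = Add(-1, Mul(-1, q)) (Function('r')(q) = Mul(Add(Add(q, -2), 3), Add(-3, 2)) = Mul(Add(Add(-2, q), 3), -1) = Mul(Add(1, q), -1) = Add(-1, Mul(-1, q)))
Add(Add(6415, 9870), Function('r')(Function('W')(-4, 14))) = Add(Add(6415, 9870), Add(-1, Mul(-1, 18))) = Add(16285, Add(-1, -18)) = Add(16285, -19) = 16266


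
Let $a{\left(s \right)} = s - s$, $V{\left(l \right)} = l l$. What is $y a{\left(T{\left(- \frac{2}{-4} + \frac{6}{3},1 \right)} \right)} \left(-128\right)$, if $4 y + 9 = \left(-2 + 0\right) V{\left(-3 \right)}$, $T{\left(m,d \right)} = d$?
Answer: $0$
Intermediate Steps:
$V{\left(l \right)} = l^{2}$
$y = - \frac{27}{4}$ ($y = - \frac{9}{4} + \frac{\left(-2 + 0\right) \left(-3\right)^{2}}{4} = - \frac{9}{4} + \frac{\left(-2\right) 9}{4} = - \frac{9}{4} + \frac{1}{4} \left(-18\right) = - \frac{9}{4} - \frac{9}{2} = - \frac{27}{4} \approx -6.75$)
$a{\left(s \right)} = 0$
$y a{\left(T{\left(- \frac{2}{-4} + \frac{6}{3},1 \right)} \right)} \left(-128\right) = \left(- \frac{27}{4}\right) 0 \left(-128\right) = 0 \left(-128\right) = 0$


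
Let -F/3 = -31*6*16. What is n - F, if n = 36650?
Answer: 27722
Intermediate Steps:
F = 8928 (F = -3*(-31*6)*16 = -(-558)*16 = -3*(-2976) = 8928)
n - F = 36650 - 1*8928 = 36650 - 8928 = 27722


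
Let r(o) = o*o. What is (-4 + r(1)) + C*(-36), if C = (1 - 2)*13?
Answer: 465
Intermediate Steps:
C = -13 (C = -1*13 = -13)
r(o) = o²
(-4 + r(1)) + C*(-36) = (-4 + 1²) - 13*(-36) = (-4 + 1) + 468 = -3 + 468 = 465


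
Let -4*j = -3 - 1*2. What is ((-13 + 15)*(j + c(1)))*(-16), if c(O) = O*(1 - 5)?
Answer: 88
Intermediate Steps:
c(O) = -4*O (c(O) = O*(-4) = -4*O)
j = 5/4 (j = -(-3 - 1*2)/4 = -(-3 - 2)/4 = -1/4*(-5) = 5/4 ≈ 1.2500)
((-13 + 15)*(j + c(1)))*(-16) = ((-13 + 15)*(5/4 - 4*1))*(-16) = (2*(5/4 - 4))*(-16) = (2*(-11/4))*(-16) = -11/2*(-16) = 88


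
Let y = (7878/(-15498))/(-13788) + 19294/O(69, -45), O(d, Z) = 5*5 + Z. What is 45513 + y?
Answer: 7932805775131/178072020 ≈ 44548.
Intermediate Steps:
O(d, Z) = 25 + Z
y = -171786071129/178072020 (y = (7878/(-15498))/(-13788) + 19294/(25 - 45) = (7878*(-1/15498))*(-1/13788) + 19294/(-20) = -1313/2583*(-1/13788) + 19294*(-1/20) = 1313/35614404 - 9647/10 = -171786071129/178072020 ≈ -964.70)
45513 + y = 45513 - 171786071129/178072020 = 7932805775131/178072020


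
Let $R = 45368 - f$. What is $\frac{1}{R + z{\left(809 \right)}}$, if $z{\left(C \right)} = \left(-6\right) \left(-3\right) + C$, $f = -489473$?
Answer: $\frac{1}{535668} \approx 1.8668 \cdot 10^{-6}$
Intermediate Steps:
$z{\left(C \right)} = 18 + C$
$R = 534841$ ($R = 45368 - -489473 = 45368 + 489473 = 534841$)
$\frac{1}{R + z{\left(809 \right)}} = \frac{1}{534841 + \left(18 + 809\right)} = \frac{1}{534841 + 827} = \frac{1}{535668}$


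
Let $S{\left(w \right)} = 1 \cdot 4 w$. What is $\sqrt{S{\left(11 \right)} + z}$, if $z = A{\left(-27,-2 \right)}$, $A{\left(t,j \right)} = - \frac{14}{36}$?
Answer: $\frac{\sqrt{1570}}{6} \approx 6.6039$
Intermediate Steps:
$A{\left(t,j \right)} = - \frac{7}{18}$ ($A{\left(t,j \right)} = \left(-14\right) \frac{1}{36} = - \frac{7}{18}$)
$S{\left(w \right)} = 4 w$
$z = - \frac{7}{18} \approx -0.38889$
$\sqrt{S{\left(11 \right)} + z} = \sqrt{4 \cdot 11 - \frac{7}{18}} = \sqrt{44 - \frac{7}{18}} = \sqrt{\frac{785}{18}} = \frac{\sqrt{1570}}{6}$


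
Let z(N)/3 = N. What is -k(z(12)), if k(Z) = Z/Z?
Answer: -1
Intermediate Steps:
z(N) = 3*N
k(Z) = 1
-k(z(12)) = -1*1 = -1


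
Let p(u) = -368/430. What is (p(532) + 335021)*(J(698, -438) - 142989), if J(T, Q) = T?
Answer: -10249125537321/215 ≈ -4.7670e+10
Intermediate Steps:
p(u) = -184/215 (p(u) = -368*1/430 = -184/215)
(p(532) + 335021)*(J(698, -438) - 142989) = (-184/215 + 335021)*(698 - 142989) = (72029331/215)*(-142291) = -10249125537321/215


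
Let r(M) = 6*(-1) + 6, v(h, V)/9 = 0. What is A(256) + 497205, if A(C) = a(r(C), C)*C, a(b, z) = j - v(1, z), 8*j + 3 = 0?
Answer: 497109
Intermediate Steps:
v(h, V) = 0 (v(h, V) = 9*0 = 0)
r(M) = 0 (r(M) = -6 + 6 = 0)
j = -3/8 (j = -3/8 + (1/8)*0 = -3/8 + 0 = -3/8 ≈ -0.37500)
a(b, z) = -3/8 (a(b, z) = -3/8 - 1*0 = -3/8 + 0 = -3/8)
A(C) = -3*C/8
A(256) + 497205 = -3/8*256 + 497205 = -96 + 497205 = 497109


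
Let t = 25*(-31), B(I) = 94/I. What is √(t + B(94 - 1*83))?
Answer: I*√92741/11 ≈ 27.685*I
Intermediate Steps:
t = -775
√(t + B(94 - 1*83)) = √(-775 + 94/(94 - 1*83)) = √(-775 + 94/(94 - 83)) = √(-775 + 94/11) = √(-8431/11) = I*√92741/11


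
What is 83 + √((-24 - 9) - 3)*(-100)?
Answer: 83 - 600*I ≈ 83.0 - 600.0*I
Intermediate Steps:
83 + √((-24 - 9) - 3)*(-100) = 83 + √(-33 - 3)*(-100) = 83 + √(-36)*(-100) = 83 + (6*I)*(-100) = 83 - 600*I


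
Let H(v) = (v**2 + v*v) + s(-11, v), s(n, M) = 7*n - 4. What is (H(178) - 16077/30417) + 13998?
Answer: 783587256/10139 ≈ 77285.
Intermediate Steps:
s(n, M) = -4 + 7*n
H(v) = -81 + 2*v**2 (H(v) = (v**2 + v*v) + (-4 + 7*(-11)) = (v**2 + v**2) + (-4 - 77) = 2*v**2 - 81 = -81 + 2*v**2)
(H(178) - 16077/30417) + 13998 = ((-81 + 2*178**2) - 16077/30417) + 13998 = ((-81 + 2*31684) - 16077*1/30417) + 13998 = ((-81 + 63368) - 5359/10139) + 13998 = (63287 - 5359/10139) + 13998 = 641661534/10139 + 13998 = 783587256/10139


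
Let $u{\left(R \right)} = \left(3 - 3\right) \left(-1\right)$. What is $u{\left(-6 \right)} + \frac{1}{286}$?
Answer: $\frac{1}{286} \approx 0.0034965$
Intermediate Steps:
$u{\left(R \right)} = 0$ ($u{\left(R \right)} = 0 \left(-1\right) = 0$)
$u{\left(-6 \right)} + \frac{1}{286} = 0 + \frac{1}{286} = \frac{1}{286}$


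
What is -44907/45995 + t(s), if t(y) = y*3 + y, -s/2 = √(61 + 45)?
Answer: -44907/45995 - 8*√106 ≈ -83.341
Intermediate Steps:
s = -2*√106 (s = -2*√(61 + 45) = -2*√106 ≈ -20.591)
t(y) = 4*y (t(y) = 3*y + y = 4*y)
-44907/45995 + t(s) = -44907/45995 + 4*(-2*√106) = -44907*1/45995 - 8*√106 = -44907/45995 - 8*√106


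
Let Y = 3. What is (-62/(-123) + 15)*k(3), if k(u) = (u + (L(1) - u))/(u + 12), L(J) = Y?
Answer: 1907/615 ≈ 3.1008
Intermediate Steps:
L(J) = 3
k(u) = 3/(12 + u) (k(u) = (u + (3 - u))/(u + 12) = 3/(12 + u))
(-62/(-123) + 15)*k(3) = (-62/(-123) + 15)*(3/(12 + 3)) = (-62*(-1/123) + 15)*(3/15) = (62/123 + 15)*(3*(1/15)) = (1907/123)*(⅕) = 1907/615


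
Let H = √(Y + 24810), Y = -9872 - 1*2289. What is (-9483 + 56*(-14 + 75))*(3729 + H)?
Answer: -22623843 - 6067*√12649 ≈ -2.3306e+7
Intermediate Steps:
Y = -12161 (Y = -9872 - 2289 = -12161)
H = √12649 (H = √(-12161 + 24810) = √12649 ≈ 112.47)
(-9483 + 56*(-14 + 75))*(3729 + H) = (-9483 + 56*(-14 + 75))*(3729 + √12649) = (-9483 + 56*61)*(3729 + √12649) = (-9483 + 3416)*(3729 + √12649) = -6067*(3729 + √12649) = -22623843 - 6067*√12649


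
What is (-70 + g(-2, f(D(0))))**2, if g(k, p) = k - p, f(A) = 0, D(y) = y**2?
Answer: 5184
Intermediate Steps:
(-70 + g(-2, f(D(0))))**2 = (-70 + (-2 - 1*0))**2 = (-70 + (-2 + 0))**2 = (-70 - 2)**2 = (-72)**2 = 5184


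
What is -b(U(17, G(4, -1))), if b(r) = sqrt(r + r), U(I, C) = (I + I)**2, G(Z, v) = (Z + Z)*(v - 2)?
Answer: -34*sqrt(2) ≈ -48.083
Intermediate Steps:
G(Z, v) = 2*Z*(-2 + v) (G(Z, v) = (2*Z)*(-2 + v) = 2*Z*(-2 + v))
U(I, C) = 4*I**2 (U(I, C) = (2*I)**2 = 4*I**2)
b(r) = sqrt(2)*sqrt(r) (b(r) = sqrt(2*r) = sqrt(2)*sqrt(r))
-b(U(17, G(4, -1))) = -sqrt(2)*sqrt(4*17**2) = -sqrt(2)*sqrt(4*289) = -sqrt(2)*sqrt(1156) = -sqrt(2)*34 = -34*sqrt(2)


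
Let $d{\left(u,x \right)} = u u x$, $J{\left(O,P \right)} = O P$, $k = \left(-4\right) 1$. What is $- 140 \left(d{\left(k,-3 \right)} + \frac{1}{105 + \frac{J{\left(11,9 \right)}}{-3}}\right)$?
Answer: $\frac{120925}{18} \approx 6718.1$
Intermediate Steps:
$k = -4$
$d{\left(u,x \right)} = x u^{2}$ ($d{\left(u,x \right)} = u^{2} x = x u^{2}$)
$- 140 \left(d{\left(k,-3 \right)} + \frac{1}{105 + \frac{J{\left(11,9 \right)}}{-3}}\right) = - 140 \left(- 3 \left(-4\right)^{2} + \frac{1}{105 + \frac{11 \cdot 9}{-3}}\right) = - 140 \left(\left(-3\right) 16 + \frac{1}{105 + 99 \left(- \frac{1}{3}\right)}\right) = - 140 \left(-48 + \frac{1}{105 - 33}\right) = - 140 \left(-48 + \frac{1}{72}\right) = \left(-140\right) \left(- \frac{3455}{72}\right) = \frac{120925}{18}$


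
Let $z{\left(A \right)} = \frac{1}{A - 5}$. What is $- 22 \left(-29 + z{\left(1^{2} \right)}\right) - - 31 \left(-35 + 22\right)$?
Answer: $\frac{481}{2} \approx 240.5$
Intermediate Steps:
$z{\left(A \right)} = \frac{1}{-5 + A}$
$- 22 \left(-29 + z{\left(1^{2} \right)}\right) - - 31 \left(-35 + 22\right) = - 22 \left(-29 + \frac{1}{-5 + 1^{2}}\right) - - 31 \left(-35 + 22\right) = - 22 \left(-29 + \frac{1}{-5 + 1}\right) - \left(-31\right) \left(-13\right) = - 22 \left(-29 + \frac{1}{-4}\right) - 403 = - 22 \left(-29 - \frac{1}{4}\right) - 403 = \left(-22\right) \left(- \frac{117}{4}\right) - 403 = \frac{1287}{2} - 403 = \frac{481}{2}$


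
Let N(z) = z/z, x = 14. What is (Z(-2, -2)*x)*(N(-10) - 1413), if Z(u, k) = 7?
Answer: -138376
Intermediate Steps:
N(z) = 1
(Z(-2, -2)*x)*(N(-10) - 1413) = (7*14)*(1 - 1413) = 98*(-1412) = -138376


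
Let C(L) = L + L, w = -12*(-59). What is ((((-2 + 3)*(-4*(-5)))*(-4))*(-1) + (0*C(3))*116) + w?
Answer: 788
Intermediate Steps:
w = 708
C(L) = 2*L
((((-2 + 3)*(-4*(-5)))*(-4))*(-1) + (0*C(3))*116) + w = ((((-2 + 3)*(-4*(-5)))*(-4))*(-1) + (0*(2*3))*116) + 708 = (((1*20)*(-4))*(-1) + (0*6)*116) + 708 = ((20*(-4))*(-1) + 0*116) + 708 = (-80*(-1) + 0) + 708 = (80 + 0) + 708 = 80 + 708 = 788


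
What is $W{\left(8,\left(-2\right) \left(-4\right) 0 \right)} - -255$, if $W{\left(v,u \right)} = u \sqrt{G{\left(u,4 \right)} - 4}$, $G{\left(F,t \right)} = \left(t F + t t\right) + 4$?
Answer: $255$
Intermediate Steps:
$G{\left(F,t \right)} = 4 + t^{2} + F t$ ($G{\left(F,t \right)} = \left(F t + t^{2}\right) + 4 = \left(t^{2} + F t\right) + 4 = 4 + t^{2} + F t$)
$W{\left(v,u \right)} = u \sqrt{16 + 4 u}$ ($W{\left(v,u \right)} = u \sqrt{\left(4 + 4^{2} + u 4\right) - 4} = u \sqrt{\left(4 + 16 + 4 u\right) - 4} = u \sqrt{\left(20 + 4 u\right) - 4} = u \sqrt{16 + 4 u}$)
$W{\left(8,\left(-2\right) \left(-4\right) 0 \right)} - -255 = 2 \left(-2\right) \left(-4\right) 0 \sqrt{4 + \left(-2\right) \left(-4\right) 0} - -255 = 2 \cdot 8 \cdot 0 \sqrt{4 + 8 \cdot 0} + 255 = 2 \cdot 0 \sqrt{4 + 0} + 255 = 2 \cdot 0 \sqrt{4} + 255 = 2 \cdot 0 \cdot 2 + 255 = 0 + 255 = 255$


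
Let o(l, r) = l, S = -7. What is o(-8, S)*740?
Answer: -5920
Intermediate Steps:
o(-8, S)*740 = -8*740 = -5920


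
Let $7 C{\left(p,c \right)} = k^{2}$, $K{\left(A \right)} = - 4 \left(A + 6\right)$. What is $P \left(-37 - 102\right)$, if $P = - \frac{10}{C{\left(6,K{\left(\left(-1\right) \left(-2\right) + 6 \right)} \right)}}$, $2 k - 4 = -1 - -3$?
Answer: $\frac{9730}{9} \approx 1081.1$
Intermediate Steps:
$k = 3$ ($k = 2 + \frac{-1 - -3}{2} = 2 + \frac{-1 + 3}{2} = 2 + \frac{1}{2} \cdot 2 = 2 + 1 = 3$)
$K{\left(A \right)} = -24 - 4 A$ ($K{\left(A \right)} = - 4 \left(6 + A\right) = -24 - 4 A$)
$C{\left(p,c \right)} = \frac{9}{7}$ ($C{\left(p,c \right)} = \frac{3^{2}}{7} = \frac{1}{7} \cdot 9 = \frac{9}{7}$)
$P = - \frac{70}{9}$ ($P = - \frac{10}{\frac{9}{7}} = \left(-10\right) \frac{7}{9} = - \frac{70}{9} \approx -7.7778$)
$P \left(-37 - 102\right) = - \frac{70 \left(-37 - 102\right)}{9} = \left(- \frac{70}{9}\right) \left(-139\right) = \frac{9730}{9}$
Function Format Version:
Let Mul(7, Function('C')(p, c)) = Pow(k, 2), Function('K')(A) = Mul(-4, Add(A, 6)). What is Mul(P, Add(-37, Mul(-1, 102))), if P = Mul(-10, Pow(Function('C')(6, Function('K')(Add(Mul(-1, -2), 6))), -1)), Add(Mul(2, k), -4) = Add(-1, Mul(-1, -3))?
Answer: Rational(9730, 9) ≈ 1081.1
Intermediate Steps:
k = 3 (k = Add(2, Mul(Rational(1, 2), Add(-1, Mul(-1, -3)))) = Add(2, Mul(Rational(1, 2), Add(-1, 3))) = Add(2, Mul(Rational(1, 2), 2)) = Add(2, 1) = 3)
Function('K')(A) = Add(-24, Mul(-4, A)) (Function('K')(A) = Mul(-4, Add(6, A)) = Add(-24, Mul(-4, A)))
Function('C')(p, c) = Rational(9, 7) (Function('C')(p, c) = Mul(Rational(1, 7), Pow(3, 2)) = Mul(Rational(1, 7), 9) = Rational(9, 7))
P = Rational(-70, 9) (P = Mul(-10, Pow(Rational(9, 7), -1)) = Mul(-10, Rational(7, 9)) = Rational(-70, 9) ≈ -7.7778)
Mul(P, Add(-37, Mul(-1, 102))) = Mul(Rational(-70, 9), Add(-37, Mul(-1, 102))) = Mul(Rational(-70, 9), Add(-37, -102)) = Mul(Rational(-70, 9), -139) = Rational(9730, 9)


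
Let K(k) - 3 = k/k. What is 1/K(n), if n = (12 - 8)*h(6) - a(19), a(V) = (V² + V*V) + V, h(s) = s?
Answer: ¼ ≈ 0.25000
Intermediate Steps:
a(V) = V + 2*V² (a(V) = (V² + V²) + V = 2*V² + V = V + 2*V²)
n = -717 (n = (12 - 8)*6 - 19*(1 + 2*19) = 4*6 - 19*(1 + 38) = 24 - 19*39 = 24 - 1*741 = 24 - 741 = -717)
K(k) = 4 (K(k) = 3 + k/k = 3 + 1 = 4)
1/K(n) = 1/4 = ¼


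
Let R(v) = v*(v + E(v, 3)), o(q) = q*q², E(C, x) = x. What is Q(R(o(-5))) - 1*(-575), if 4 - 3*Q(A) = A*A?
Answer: -77520257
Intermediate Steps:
o(q) = q³
R(v) = v*(3 + v) (R(v) = v*(v + 3) = v*(3 + v))
Q(A) = 4/3 - A²/3 (Q(A) = 4/3 - A*A/3 = 4/3 - A²/3)
Q(R(o(-5))) - 1*(-575) = (4/3 - 15625*(3 + (-5)³)²/3) - 1*(-575) = (4/3 - 15625*(3 - 125)²/3) + 575 = (4/3 - (-125*(-122))²/3) + 575 = (4/3 - ⅓*15250²) + 575 = (4/3 - ⅓*232562500) + 575 = (4/3 - 232562500/3) + 575 = -77520832 + 575 = -77520257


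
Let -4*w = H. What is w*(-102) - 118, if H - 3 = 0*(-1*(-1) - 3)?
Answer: -83/2 ≈ -41.500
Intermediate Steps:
H = 3 (H = 3 + 0*(-1*(-1) - 3) = 3 + 0*(1 - 3) = 3 + 0*(-2) = 3 + 0 = 3)
w = -¾ (w = -¼*3 = -¾ ≈ -0.75000)
w*(-102) - 118 = -¾*(-102) - 118 = 153/2 - 118 = -83/2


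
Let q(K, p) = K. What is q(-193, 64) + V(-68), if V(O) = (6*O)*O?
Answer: 27551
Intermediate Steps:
V(O) = 6*O²
q(-193, 64) + V(-68) = -193 + 6*(-68)² = -193 + 6*4624 = -193 + 27744 = 27551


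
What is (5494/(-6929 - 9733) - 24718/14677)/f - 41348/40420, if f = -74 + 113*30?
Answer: -4193737328274389/4097182116531660 ≈ -1.0236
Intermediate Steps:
f = 3316 (f = -74 + 3390 = 3316)
(5494/(-6929 - 9733) - 24718/14677)/f - 41348/40420 = (5494/(-6929 - 9733) - 24718/14677)/3316 - 41348/40420 = (5494/(-16662) - 24718*1/14677)*(1/3316) - 41348*1/40420 = (5494*(-1/16662) - 24718/14677)*(1/3316) - 10337/10105 = (-2747/8331 - 24718/14677)*(1/3316) - 10337/10105 = -246243377/122274087*1/3316 - 10337/10105 = -246243377/405460872492 - 10337/10105 = -4193737328274389/4097182116531660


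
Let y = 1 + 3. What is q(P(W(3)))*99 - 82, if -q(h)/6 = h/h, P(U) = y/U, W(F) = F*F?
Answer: -676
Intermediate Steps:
y = 4
W(F) = F**2
P(U) = 4/U
q(h) = -6 (q(h) = -6*h/h = -6*1 = -6)
q(P(W(3)))*99 - 82 = -6*99 - 82 = -594 - 82 = -676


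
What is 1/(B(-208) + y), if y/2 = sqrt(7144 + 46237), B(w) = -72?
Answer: 18/52085 + sqrt(53381)/104170 ≈ 0.0025635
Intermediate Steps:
y = 2*sqrt(53381) (y = 2*sqrt(7144 + 46237) = 2*sqrt(53381) ≈ 462.09)
1/(B(-208) + y) = 1/(-72 + 2*sqrt(53381))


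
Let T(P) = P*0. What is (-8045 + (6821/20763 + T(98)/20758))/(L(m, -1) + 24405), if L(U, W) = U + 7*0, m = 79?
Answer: -83515757/254180646 ≈ -0.32857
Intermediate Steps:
T(P) = 0
L(U, W) = U (L(U, W) = U + 0 = U)
(-8045 + (6821/20763 + T(98)/20758))/(L(m, -1) + 24405) = (-8045 + (6821/20763 + 0/20758))/(79 + 24405) = (-8045 + (6821*(1/20763) + 0*(1/20758)))/24484 = (-8045 + (6821/20763 + 0))*(1/24484) = (-8045 + 6821/20763)*(1/24484) = -167031514/20763*1/24484 = -83515757/254180646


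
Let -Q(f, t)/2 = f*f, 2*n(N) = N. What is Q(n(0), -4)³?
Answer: 0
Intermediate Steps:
n(N) = N/2
Q(f, t) = -2*f² (Q(f, t) = -2*f*f = -2*f²)
Q(n(0), -4)³ = (-2*((½)*0)²)³ = (-2*0²)³ = (-2*0)³ = 0³ = 0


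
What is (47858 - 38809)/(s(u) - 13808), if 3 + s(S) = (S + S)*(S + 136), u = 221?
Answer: 9049/143983 ≈ 0.062848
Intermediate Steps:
s(S) = -3 + 2*S*(136 + S) (s(S) = -3 + (S + S)*(S + 136) = -3 + (2*S)*(136 + S) = -3 + 2*S*(136 + S))
(47858 - 38809)/(s(u) - 13808) = (47858 - 38809)/((-3 + 2*221² + 272*221) - 13808) = 9049/((-3 + 2*48841 + 60112) - 13808) = 9049/((-3 + 97682 + 60112) - 13808) = 9049/(157791 - 13808) = 9049/143983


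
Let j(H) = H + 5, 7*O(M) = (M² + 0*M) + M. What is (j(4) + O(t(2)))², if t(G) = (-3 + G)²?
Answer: 4225/49 ≈ 86.224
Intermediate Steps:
O(M) = M/7 + M²/7 (O(M) = ((M² + 0*M) + M)/7 = ((M² + 0) + M)/7 = (M² + M)/7 = (M + M²)/7 = M/7 + M²/7)
j(H) = 5 + H
(j(4) + O(t(2)))² = ((5 + 4) + (-3 + 2)²*(1 + (-3 + 2)²)/7)² = (9 + (⅐)*(-1)²*(1 + (-1)²))² = (9 + (⅐)*1*(1 + 1))² = (9 + (⅐)*1*2)² = (9 + 2/7)² = (65/7)² = 4225/49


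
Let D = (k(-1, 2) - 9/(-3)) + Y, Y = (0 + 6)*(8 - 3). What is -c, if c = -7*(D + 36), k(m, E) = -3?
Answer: 462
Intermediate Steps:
Y = 30 (Y = 6*5 = 30)
D = 30 (D = (-3 - 9/(-3)) + 30 = (-3 - 9*(-1/3)) + 30 = (-3 + 3) + 30 = 0 + 30 = 30)
c = -462 (c = -7*(30 + 36) = -7*66 = -462)
-c = -1*(-462) = 462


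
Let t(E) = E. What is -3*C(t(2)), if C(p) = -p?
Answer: 6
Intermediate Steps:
-3*C(t(2)) = -(-3)*2 = -3*(-2) = 6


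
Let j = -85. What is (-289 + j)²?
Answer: 139876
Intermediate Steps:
(-289 + j)² = (-289 - 85)² = (-374)² = 139876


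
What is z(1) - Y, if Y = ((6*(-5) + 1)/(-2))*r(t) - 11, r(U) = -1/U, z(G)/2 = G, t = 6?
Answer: 185/12 ≈ 15.417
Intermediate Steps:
z(G) = 2*G
Y = -161/12 (Y = ((6*(-5) + 1)/(-2))*(-1/6) - 11 = ((-30 + 1)*(-½))*(-1*⅙) - 11 = -29*(-½)*(-⅙) - 11 = (29/2)*(-⅙) - 11 = -29/12 - 11 = -161/12 ≈ -13.417)
z(1) - Y = 2*1 - 1*(-161/12) = 2 + 161/12 = 185/12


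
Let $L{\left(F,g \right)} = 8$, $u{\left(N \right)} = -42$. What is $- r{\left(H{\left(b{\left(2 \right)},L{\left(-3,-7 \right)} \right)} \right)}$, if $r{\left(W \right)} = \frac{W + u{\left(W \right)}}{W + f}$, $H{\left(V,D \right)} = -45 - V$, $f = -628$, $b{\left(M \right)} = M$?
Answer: $- \frac{89}{675} \approx -0.13185$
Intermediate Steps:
$r{\left(W \right)} = \frac{-42 + W}{-628 + W}$ ($r{\left(W \right)} = \frac{W - 42}{W - 628} = \frac{-42 + W}{-628 + W}$)
$- r{\left(H{\left(b{\left(2 \right)},L{\left(-3,-7 \right)} \right)} \right)} = - \frac{-42 - 47}{-628 - 47} = - \frac{-89}{-675} = - \frac{\left(-1\right) \left(-89\right)}{675} = \left(-1\right) \frac{89}{675} = - \frac{89}{675}$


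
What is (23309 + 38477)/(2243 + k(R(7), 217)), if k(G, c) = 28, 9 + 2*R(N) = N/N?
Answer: 61786/2271 ≈ 27.207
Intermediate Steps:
R(N) = -4 (R(N) = -9/2 + (N/N)/2 = -9/2 + (½)*1 = -9/2 + ½ = -4)
(23309 + 38477)/(2243 + k(R(7), 217)) = (23309 + 38477)/(2243 + 28) = 61786/2271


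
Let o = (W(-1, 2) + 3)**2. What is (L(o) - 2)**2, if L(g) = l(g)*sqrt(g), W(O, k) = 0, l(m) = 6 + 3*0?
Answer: 256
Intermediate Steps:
l(m) = 6 (l(m) = 6 + 0 = 6)
o = 9 (o = (0 + 3)**2 = 3**2 = 9)
L(g) = 6*sqrt(g)
(L(o) - 2)**2 = (6*sqrt(9) - 2)**2 = (6*3 - 2)**2 = (18 - 2)**2 = 16**2 = 256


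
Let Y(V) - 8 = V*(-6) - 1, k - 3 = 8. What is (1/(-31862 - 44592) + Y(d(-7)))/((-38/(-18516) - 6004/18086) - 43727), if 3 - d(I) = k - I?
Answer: -310435657373739/139943548850231399 ≈ -0.0022183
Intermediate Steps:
k = 11 (k = 3 + 8 = 11)
d(I) = -8 + I (d(I) = 3 - (11 - I) = 3 + (-11 + I) = -8 + I)
Y(V) = 7 - 6*V (Y(V) = 8 + (V*(-6) - 1) = 8 + (-6*V - 1) = 8 + (-1 - 6*V) = 7 - 6*V)
(1/(-31862 - 44592) + Y(d(-7)))/((-38/(-18516) - 6004/18086) - 43727) = (1/(-31862 - 44592) + (7 - 6*(-8 - 7)))/((-38/(-18516) - 6004/18086) - 43727) = (1/(-76454) + (7 - 6*(-15)))/((-38*(-1/18516) - 6004*1/18086) - 43727) = (-1/76454 + (7 + 90))/((19/9258 - 3002/9043) - 43727) = (-1/76454 + 97)/(-27620699/83720094 - 43727) = 7416037/(76454*(-3660856171037/83720094)) = (7416037/76454)*(-83720094/3660856171037) = -310435657373739/139943548850231399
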